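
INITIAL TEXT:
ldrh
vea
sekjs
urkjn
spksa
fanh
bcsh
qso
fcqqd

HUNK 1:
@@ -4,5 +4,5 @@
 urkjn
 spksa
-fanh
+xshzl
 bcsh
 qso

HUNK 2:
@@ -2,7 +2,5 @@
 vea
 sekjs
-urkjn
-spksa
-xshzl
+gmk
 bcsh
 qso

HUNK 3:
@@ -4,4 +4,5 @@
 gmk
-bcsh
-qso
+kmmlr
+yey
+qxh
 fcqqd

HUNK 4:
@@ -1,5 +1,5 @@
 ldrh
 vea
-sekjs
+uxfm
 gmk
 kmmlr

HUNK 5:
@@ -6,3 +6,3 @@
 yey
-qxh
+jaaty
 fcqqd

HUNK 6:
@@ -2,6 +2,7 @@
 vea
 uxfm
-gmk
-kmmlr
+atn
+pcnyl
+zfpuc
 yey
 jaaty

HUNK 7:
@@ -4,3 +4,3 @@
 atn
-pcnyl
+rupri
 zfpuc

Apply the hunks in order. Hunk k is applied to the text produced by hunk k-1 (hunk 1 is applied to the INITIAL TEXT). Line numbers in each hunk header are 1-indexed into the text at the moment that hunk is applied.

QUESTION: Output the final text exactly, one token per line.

Answer: ldrh
vea
uxfm
atn
rupri
zfpuc
yey
jaaty
fcqqd

Derivation:
Hunk 1: at line 4 remove [fanh] add [xshzl] -> 9 lines: ldrh vea sekjs urkjn spksa xshzl bcsh qso fcqqd
Hunk 2: at line 2 remove [urkjn,spksa,xshzl] add [gmk] -> 7 lines: ldrh vea sekjs gmk bcsh qso fcqqd
Hunk 3: at line 4 remove [bcsh,qso] add [kmmlr,yey,qxh] -> 8 lines: ldrh vea sekjs gmk kmmlr yey qxh fcqqd
Hunk 4: at line 1 remove [sekjs] add [uxfm] -> 8 lines: ldrh vea uxfm gmk kmmlr yey qxh fcqqd
Hunk 5: at line 6 remove [qxh] add [jaaty] -> 8 lines: ldrh vea uxfm gmk kmmlr yey jaaty fcqqd
Hunk 6: at line 2 remove [gmk,kmmlr] add [atn,pcnyl,zfpuc] -> 9 lines: ldrh vea uxfm atn pcnyl zfpuc yey jaaty fcqqd
Hunk 7: at line 4 remove [pcnyl] add [rupri] -> 9 lines: ldrh vea uxfm atn rupri zfpuc yey jaaty fcqqd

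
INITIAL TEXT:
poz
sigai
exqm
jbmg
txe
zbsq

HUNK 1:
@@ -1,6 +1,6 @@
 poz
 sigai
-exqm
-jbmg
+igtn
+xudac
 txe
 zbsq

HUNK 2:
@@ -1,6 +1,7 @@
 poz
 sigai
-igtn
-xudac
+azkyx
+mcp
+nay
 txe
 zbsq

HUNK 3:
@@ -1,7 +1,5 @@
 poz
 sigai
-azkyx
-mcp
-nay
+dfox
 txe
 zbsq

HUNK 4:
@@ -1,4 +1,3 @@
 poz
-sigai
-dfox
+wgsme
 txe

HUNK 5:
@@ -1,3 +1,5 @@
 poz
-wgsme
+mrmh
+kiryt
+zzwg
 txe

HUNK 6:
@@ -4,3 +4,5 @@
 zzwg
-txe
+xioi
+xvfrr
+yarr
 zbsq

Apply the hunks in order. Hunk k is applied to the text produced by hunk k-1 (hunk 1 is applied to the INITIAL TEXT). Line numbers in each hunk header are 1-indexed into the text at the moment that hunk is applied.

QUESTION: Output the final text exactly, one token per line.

Hunk 1: at line 1 remove [exqm,jbmg] add [igtn,xudac] -> 6 lines: poz sigai igtn xudac txe zbsq
Hunk 2: at line 1 remove [igtn,xudac] add [azkyx,mcp,nay] -> 7 lines: poz sigai azkyx mcp nay txe zbsq
Hunk 3: at line 1 remove [azkyx,mcp,nay] add [dfox] -> 5 lines: poz sigai dfox txe zbsq
Hunk 4: at line 1 remove [sigai,dfox] add [wgsme] -> 4 lines: poz wgsme txe zbsq
Hunk 5: at line 1 remove [wgsme] add [mrmh,kiryt,zzwg] -> 6 lines: poz mrmh kiryt zzwg txe zbsq
Hunk 6: at line 4 remove [txe] add [xioi,xvfrr,yarr] -> 8 lines: poz mrmh kiryt zzwg xioi xvfrr yarr zbsq

Answer: poz
mrmh
kiryt
zzwg
xioi
xvfrr
yarr
zbsq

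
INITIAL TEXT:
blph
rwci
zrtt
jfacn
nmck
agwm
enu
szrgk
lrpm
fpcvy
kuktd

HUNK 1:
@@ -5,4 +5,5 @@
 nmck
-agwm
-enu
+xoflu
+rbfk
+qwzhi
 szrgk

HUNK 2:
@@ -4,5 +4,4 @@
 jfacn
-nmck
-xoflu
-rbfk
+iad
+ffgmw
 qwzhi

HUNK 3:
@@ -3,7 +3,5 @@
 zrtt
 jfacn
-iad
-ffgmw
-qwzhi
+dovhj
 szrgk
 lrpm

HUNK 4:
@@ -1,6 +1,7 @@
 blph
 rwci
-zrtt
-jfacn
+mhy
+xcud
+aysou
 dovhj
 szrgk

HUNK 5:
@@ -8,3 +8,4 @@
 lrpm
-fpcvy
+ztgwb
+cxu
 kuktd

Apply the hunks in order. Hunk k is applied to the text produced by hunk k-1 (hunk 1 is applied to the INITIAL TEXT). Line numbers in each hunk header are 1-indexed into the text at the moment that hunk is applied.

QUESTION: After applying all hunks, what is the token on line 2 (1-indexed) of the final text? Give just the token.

Hunk 1: at line 5 remove [agwm,enu] add [xoflu,rbfk,qwzhi] -> 12 lines: blph rwci zrtt jfacn nmck xoflu rbfk qwzhi szrgk lrpm fpcvy kuktd
Hunk 2: at line 4 remove [nmck,xoflu,rbfk] add [iad,ffgmw] -> 11 lines: blph rwci zrtt jfacn iad ffgmw qwzhi szrgk lrpm fpcvy kuktd
Hunk 3: at line 3 remove [iad,ffgmw,qwzhi] add [dovhj] -> 9 lines: blph rwci zrtt jfacn dovhj szrgk lrpm fpcvy kuktd
Hunk 4: at line 1 remove [zrtt,jfacn] add [mhy,xcud,aysou] -> 10 lines: blph rwci mhy xcud aysou dovhj szrgk lrpm fpcvy kuktd
Hunk 5: at line 8 remove [fpcvy] add [ztgwb,cxu] -> 11 lines: blph rwci mhy xcud aysou dovhj szrgk lrpm ztgwb cxu kuktd
Final line 2: rwci

Answer: rwci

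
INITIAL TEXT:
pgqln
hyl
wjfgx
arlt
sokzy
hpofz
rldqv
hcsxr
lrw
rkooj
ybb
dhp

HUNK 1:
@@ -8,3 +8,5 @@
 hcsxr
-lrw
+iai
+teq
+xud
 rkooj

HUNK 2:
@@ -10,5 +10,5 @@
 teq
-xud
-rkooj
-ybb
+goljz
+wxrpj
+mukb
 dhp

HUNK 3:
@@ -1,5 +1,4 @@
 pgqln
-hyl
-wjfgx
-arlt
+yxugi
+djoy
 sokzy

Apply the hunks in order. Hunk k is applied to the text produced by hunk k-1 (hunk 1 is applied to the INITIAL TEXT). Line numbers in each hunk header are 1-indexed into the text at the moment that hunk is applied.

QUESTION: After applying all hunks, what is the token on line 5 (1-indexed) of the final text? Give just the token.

Hunk 1: at line 8 remove [lrw] add [iai,teq,xud] -> 14 lines: pgqln hyl wjfgx arlt sokzy hpofz rldqv hcsxr iai teq xud rkooj ybb dhp
Hunk 2: at line 10 remove [xud,rkooj,ybb] add [goljz,wxrpj,mukb] -> 14 lines: pgqln hyl wjfgx arlt sokzy hpofz rldqv hcsxr iai teq goljz wxrpj mukb dhp
Hunk 3: at line 1 remove [hyl,wjfgx,arlt] add [yxugi,djoy] -> 13 lines: pgqln yxugi djoy sokzy hpofz rldqv hcsxr iai teq goljz wxrpj mukb dhp
Final line 5: hpofz

Answer: hpofz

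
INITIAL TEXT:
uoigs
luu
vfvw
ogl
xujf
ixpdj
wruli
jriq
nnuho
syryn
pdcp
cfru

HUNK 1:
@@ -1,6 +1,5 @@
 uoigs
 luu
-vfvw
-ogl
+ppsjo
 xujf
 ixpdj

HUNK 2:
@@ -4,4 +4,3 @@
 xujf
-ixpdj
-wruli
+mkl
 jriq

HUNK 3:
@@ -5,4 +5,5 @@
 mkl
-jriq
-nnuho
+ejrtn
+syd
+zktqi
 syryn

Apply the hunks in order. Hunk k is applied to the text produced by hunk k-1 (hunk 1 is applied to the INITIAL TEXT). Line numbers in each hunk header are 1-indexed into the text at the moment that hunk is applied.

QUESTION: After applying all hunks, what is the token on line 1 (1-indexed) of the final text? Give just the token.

Answer: uoigs

Derivation:
Hunk 1: at line 1 remove [vfvw,ogl] add [ppsjo] -> 11 lines: uoigs luu ppsjo xujf ixpdj wruli jriq nnuho syryn pdcp cfru
Hunk 2: at line 4 remove [ixpdj,wruli] add [mkl] -> 10 lines: uoigs luu ppsjo xujf mkl jriq nnuho syryn pdcp cfru
Hunk 3: at line 5 remove [jriq,nnuho] add [ejrtn,syd,zktqi] -> 11 lines: uoigs luu ppsjo xujf mkl ejrtn syd zktqi syryn pdcp cfru
Final line 1: uoigs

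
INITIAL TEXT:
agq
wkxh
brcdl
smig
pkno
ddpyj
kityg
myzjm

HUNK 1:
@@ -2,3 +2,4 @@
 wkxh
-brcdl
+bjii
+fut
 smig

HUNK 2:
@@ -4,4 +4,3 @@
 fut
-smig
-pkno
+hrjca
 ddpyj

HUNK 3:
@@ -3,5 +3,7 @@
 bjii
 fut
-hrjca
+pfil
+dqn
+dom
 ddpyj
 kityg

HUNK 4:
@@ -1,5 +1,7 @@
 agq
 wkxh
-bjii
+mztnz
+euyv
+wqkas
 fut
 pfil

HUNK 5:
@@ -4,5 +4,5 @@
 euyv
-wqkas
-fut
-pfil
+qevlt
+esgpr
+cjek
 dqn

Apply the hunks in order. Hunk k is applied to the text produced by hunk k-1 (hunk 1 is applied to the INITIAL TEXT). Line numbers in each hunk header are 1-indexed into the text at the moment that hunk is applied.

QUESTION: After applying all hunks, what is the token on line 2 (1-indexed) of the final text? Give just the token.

Hunk 1: at line 2 remove [brcdl] add [bjii,fut] -> 9 lines: agq wkxh bjii fut smig pkno ddpyj kityg myzjm
Hunk 2: at line 4 remove [smig,pkno] add [hrjca] -> 8 lines: agq wkxh bjii fut hrjca ddpyj kityg myzjm
Hunk 3: at line 3 remove [hrjca] add [pfil,dqn,dom] -> 10 lines: agq wkxh bjii fut pfil dqn dom ddpyj kityg myzjm
Hunk 4: at line 1 remove [bjii] add [mztnz,euyv,wqkas] -> 12 lines: agq wkxh mztnz euyv wqkas fut pfil dqn dom ddpyj kityg myzjm
Hunk 5: at line 4 remove [wqkas,fut,pfil] add [qevlt,esgpr,cjek] -> 12 lines: agq wkxh mztnz euyv qevlt esgpr cjek dqn dom ddpyj kityg myzjm
Final line 2: wkxh

Answer: wkxh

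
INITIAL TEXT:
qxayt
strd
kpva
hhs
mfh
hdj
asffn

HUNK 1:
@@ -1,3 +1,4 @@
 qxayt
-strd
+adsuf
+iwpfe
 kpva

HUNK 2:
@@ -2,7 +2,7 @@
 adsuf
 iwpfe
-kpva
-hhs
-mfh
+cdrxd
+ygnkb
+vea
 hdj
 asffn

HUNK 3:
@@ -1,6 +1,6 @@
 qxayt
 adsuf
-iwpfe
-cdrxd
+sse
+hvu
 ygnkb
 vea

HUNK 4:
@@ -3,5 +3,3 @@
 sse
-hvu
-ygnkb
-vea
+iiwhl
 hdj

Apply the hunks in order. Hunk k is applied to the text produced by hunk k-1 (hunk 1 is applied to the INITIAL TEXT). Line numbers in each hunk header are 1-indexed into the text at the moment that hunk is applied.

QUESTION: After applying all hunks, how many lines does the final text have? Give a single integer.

Answer: 6

Derivation:
Hunk 1: at line 1 remove [strd] add [adsuf,iwpfe] -> 8 lines: qxayt adsuf iwpfe kpva hhs mfh hdj asffn
Hunk 2: at line 2 remove [kpva,hhs,mfh] add [cdrxd,ygnkb,vea] -> 8 lines: qxayt adsuf iwpfe cdrxd ygnkb vea hdj asffn
Hunk 3: at line 1 remove [iwpfe,cdrxd] add [sse,hvu] -> 8 lines: qxayt adsuf sse hvu ygnkb vea hdj asffn
Hunk 4: at line 3 remove [hvu,ygnkb,vea] add [iiwhl] -> 6 lines: qxayt adsuf sse iiwhl hdj asffn
Final line count: 6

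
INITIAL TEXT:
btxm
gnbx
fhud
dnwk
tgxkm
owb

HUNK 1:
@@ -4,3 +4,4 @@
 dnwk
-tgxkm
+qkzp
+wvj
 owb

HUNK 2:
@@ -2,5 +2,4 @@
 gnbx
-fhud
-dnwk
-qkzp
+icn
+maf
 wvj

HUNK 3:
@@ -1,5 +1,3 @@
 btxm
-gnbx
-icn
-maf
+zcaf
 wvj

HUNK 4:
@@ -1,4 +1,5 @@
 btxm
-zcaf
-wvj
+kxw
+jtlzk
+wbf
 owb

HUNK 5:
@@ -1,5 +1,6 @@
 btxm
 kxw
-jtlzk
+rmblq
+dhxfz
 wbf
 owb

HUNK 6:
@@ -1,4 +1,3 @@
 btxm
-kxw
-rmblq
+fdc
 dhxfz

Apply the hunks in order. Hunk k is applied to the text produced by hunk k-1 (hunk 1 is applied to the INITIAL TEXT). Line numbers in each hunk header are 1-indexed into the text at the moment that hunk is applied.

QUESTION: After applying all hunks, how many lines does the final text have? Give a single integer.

Hunk 1: at line 4 remove [tgxkm] add [qkzp,wvj] -> 7 lines: btxm gnbx fhud dnwk qkzp wvj owb
Hunk 2: at line 2 remove [fhud,dnwk,qkzp] add [icn,maf] -> 6 lines: btxm gnbx icn maf wvj owb
Hunk 3: at line 1 remove [gnbx,icn,maf] add [zcaf] -> 4 lines: btxm zcaf wvj owb
Hunk 4: at line 1 remove [zcaf,wvj] add [kxw,jtlzk,wbf] -> 5 lines: btxm kxw jtlzk wbf owb
Hunk 5: at line 1 remove [jtlzk] add [rmblq,dhxfz] -> 6 lines: btxm kxw rmblq dhxfz wbf owb
Hunk 6: at line 1 remove [kxw,rmblq] add [fdc] -> 5 lines: btxm fdc dhxfz wbf owb
Final line count: 5

Answer: 5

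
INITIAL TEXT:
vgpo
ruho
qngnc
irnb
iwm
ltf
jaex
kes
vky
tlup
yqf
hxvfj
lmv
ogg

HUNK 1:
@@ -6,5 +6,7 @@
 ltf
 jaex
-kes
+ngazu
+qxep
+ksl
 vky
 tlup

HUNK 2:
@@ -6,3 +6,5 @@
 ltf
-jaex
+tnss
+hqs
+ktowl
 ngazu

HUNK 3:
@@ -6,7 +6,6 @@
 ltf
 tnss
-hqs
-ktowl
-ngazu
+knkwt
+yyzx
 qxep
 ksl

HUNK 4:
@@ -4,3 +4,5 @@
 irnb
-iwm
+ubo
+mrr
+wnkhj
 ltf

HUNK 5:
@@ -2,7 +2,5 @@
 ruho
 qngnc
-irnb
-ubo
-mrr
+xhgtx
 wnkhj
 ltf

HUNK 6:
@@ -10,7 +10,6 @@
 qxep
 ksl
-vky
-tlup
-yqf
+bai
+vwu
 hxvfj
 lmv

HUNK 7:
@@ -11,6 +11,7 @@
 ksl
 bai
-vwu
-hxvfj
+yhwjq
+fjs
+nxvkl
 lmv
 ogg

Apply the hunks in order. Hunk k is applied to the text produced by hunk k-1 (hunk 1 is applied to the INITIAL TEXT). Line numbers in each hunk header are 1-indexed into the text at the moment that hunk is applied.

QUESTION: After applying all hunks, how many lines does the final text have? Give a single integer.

Answer: 17

Derivation:
Hunk 1: at line 6 remove [kes] add [ngazu,qxep,ksl] -> 16 lines: vgpo ruho qngnc irnb iwm ltf jaex ngazu qxep ksl vky tlup yqf hxvfj lmv ogg
Hunk 2: at line 6 remove [jaex] add [tnss,hqs,ktowl] -> 18 lines: vgpo ruho qngnc irnb iwm ltf tnss hqs ktowl ngazu qxep ksl vky tlup yqf hxvfj lmv ogg
Hunk 3: at line 6 remove [hqs,ktowl,ngazu] add [knkwt,yyzx] -> 17 lines: vgpo ruho qngnc irnb iwm ltf tnss knkwt yyzx qxep ksl vky tlup yqf hxvfj lmv ogg
Hunk 4: at line 4 remove [iwm] add [ubo,mrr,wnkhj] -> 19 lines: vgpo ruho qngnc irnb ubo mrr wnkhj ltf tnss knkwt yyzx qxep ksl vky tlup yqf hxvfj lmv ogg
Hunk 5: at line 2 remove [irnb,ubo,mrr] add [xhgtx] -> 17 lines: vgpo ruho qngnc xhgtx wnkhj ltf tnss knkwt yyzx qxep ksl vky tlup yqf hxvfj lmv ogg
Hunk 6: at line 10 remove [vky,tlup,yqf] add [bai,vwu] -> 16 lines: vgpo ruho qngnc xhgtx wnkhj ltf tnss knkwt yyzx qxep ksl bai vwu hxvfj lmv ogg
Hunk 7: at line 11 remove [vwu,hxvfj] add [yhwjq,fjs,nxvkl] -> 17 lines: vgpo ruho qngnc xhgtx wnkhj ltf tnss knkwt yyzx qxep ksl bai yhwjq fjs nxvkl lmv ogg
Final line count: 17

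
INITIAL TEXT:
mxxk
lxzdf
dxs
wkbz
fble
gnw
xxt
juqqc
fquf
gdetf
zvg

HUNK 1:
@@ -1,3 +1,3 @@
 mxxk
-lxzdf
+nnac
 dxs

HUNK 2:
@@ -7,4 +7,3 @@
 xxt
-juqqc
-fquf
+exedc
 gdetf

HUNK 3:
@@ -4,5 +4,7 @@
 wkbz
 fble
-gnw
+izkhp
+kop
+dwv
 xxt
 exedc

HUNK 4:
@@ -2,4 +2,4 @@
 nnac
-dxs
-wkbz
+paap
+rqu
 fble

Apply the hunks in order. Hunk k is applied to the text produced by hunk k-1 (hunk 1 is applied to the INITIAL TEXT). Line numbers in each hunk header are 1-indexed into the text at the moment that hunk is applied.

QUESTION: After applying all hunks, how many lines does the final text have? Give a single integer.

Answer: 12

Derivation:
Hunk 1: at line 1 remove [lxzdf] add [nnac] -> 11 lines: mxxk nnac dxs wkbz fble gnw xxt juqqc fquf gdetf zvg
Hunk 2: at line 7 remove [juqqc,fquf] add [exedc] -> 10 lines: mxxk nnac dxs wkbz fble gnw xxt exedc gdetf zvg
Hunk 3: at line 4 remove [gnw] add [izkhp,kop,dwv] -> 12 lines: mxxk nnac dxs wkbz fble izkhp kop dwv xxt exedc gdetf zvg
Hunk 4: at line 2 remove [dxs,wkbz] add [paap,rqu] -> 12 lines: mxxk nnac paap rqu fble izkhp kop dwv xxt exedc gdetf zvg
Final line count: 12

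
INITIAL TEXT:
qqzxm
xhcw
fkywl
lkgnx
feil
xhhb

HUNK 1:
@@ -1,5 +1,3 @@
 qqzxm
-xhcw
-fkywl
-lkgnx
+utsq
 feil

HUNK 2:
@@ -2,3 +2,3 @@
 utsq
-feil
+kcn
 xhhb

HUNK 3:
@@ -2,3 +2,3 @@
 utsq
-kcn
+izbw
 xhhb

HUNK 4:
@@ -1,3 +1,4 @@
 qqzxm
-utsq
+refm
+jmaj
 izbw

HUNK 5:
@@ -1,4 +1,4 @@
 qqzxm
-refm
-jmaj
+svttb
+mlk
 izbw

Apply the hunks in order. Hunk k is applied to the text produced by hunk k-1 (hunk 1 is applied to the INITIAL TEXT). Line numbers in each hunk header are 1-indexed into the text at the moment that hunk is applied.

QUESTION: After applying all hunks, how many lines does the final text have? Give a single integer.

Answer: 5

Derivation:
Hunk 1: at line 1 remove [xhcw,fkywl,lkgnx] add [utsq] -> 4 lines: qqzxm utsq feil xhhb
Hunk 2: at line 2 remove [feil] add [kcn] -> 4 lines: qqzxm utsq kcn xhhb
Hunk 3: at line 2 remove [kcn] add [izbw] -> 4 lines: qqzxm utsq izbw xhhb
Hunk 4: at line 1 remove [utsq] add [refm,jmaj] -> 5 lines: qqzxm refm jmaj izbw xhhb
Hunk 5: at line 1 remove [refm,jmaj] add [svttb,mlk] -> 5 lines: qqzxm svttb mlk izbw xhhb
Final line count: 5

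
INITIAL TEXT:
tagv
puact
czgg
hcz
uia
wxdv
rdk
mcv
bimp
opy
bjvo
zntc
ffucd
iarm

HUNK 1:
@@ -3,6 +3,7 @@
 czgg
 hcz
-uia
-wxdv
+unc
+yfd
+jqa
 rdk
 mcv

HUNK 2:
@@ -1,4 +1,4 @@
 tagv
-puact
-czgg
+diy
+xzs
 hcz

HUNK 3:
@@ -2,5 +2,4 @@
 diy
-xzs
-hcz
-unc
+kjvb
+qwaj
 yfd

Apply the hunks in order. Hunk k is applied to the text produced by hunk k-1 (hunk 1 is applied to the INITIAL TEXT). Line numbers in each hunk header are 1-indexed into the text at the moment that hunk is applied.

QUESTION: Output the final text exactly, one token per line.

Answer: tagv
diy
kjvb
qwaj
yfd
jqa
rdk
mcv
bimp
opy
bjvo
zntc
ffucd
iarm

Derivation:
Hunk 1: at line 3 remove [uia,wxdv] add [unc,yfd,jqa] -> 15 lines: tagv puact czgg hcz unc yfd jqa rdk mcv bimp opy bjvo zntc ffucd iarm
Hunk 2: at line 1 remove [puact,czgg] add [diy,xzs] -> 15 lines: tagv diy xzs hcz unc yfd jqa rdk mcv bimp opy bjvo zntc ffucd iarm
Hunk 3: at line 2 remove [xzs,hcz,unc] add [kjvb,qwaj] -> 14 lines: tagv diy kjvb qwaj yfd jqa rdk mcv bimp opy bjvo zntc ffucd iarm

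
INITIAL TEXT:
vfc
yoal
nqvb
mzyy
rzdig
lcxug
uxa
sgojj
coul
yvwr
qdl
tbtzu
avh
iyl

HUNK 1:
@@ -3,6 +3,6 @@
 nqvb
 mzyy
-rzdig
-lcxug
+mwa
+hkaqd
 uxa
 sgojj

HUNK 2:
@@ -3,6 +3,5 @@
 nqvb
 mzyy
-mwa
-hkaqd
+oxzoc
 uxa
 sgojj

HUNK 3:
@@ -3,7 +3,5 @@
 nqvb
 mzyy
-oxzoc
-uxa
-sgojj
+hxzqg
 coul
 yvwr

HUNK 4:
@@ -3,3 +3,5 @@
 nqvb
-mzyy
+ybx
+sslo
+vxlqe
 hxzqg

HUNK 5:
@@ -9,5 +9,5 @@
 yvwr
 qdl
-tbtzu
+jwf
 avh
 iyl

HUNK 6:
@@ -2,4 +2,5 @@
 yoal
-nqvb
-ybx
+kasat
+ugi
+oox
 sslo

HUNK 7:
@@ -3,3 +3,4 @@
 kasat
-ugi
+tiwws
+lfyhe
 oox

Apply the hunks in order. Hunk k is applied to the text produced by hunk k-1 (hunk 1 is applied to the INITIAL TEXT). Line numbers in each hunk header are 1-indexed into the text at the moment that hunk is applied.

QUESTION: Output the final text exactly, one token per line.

Answer: vfc
yoal
kasat
tiwws
lfyhe
oox
sslo
vxlqe
hxzqg
coul
yvwr
qdl
jwf
avh
iyl

Derivation:
Hunk 1: at line 3 remove [rzdig,lcxug] add [mwa,hkaqd] -> 14 lines: vfc yoal nqvb mzyy mwa hkaqd uxa sgojj coul yvwr qdl tbtzu avh iyl
Hunk 2: at line 3 remove [mwa,hkaqd] add [oxzoc] -> 13 lines: vfc yoal nqvb mzyy oxzoc uxa sgojj coul yvwr qdl tbtzu avh iyl
Hunk 3: at line 3 remove [oxzoc,uxa,sgojj] add [hxzqg] -> 11 lines: vfc yoal nqvb mzyy hxzqg coul yvwr qdl tbtzu avh iyl
Hunk 4: at line 3 remove [mzyy] add [ybx,sslo,vxlqe] -> 13 lines: vfc yoal nqvb ybx sslo vxlqe hxzqg coul yvwr qdl tbtzu avh iyl
Hunk 5: at line 9 remove [tbtzu] add [jwf] -> 13 lines: vfc yoal nqvb ybx sslo vxlqe hxzqg coul yvwr qdl jwf avh iyl
Hunk 6: at line 2 remove [nqvb,ybx] add [kasat,ugi,oox] -> 14 lines: vfc yoal kasat ugi oox sslo vxlqe hxzqg coul yvwr qdl jwf avh iyl
Hunk 7: at line 3 remove [ugi] add [tiwws,lfyhe] -> 15 lines: vfc yoal kasat tiwws lfyhe oox sslo vxlqe hxzqg coul yvwr qdl jwf avh iyl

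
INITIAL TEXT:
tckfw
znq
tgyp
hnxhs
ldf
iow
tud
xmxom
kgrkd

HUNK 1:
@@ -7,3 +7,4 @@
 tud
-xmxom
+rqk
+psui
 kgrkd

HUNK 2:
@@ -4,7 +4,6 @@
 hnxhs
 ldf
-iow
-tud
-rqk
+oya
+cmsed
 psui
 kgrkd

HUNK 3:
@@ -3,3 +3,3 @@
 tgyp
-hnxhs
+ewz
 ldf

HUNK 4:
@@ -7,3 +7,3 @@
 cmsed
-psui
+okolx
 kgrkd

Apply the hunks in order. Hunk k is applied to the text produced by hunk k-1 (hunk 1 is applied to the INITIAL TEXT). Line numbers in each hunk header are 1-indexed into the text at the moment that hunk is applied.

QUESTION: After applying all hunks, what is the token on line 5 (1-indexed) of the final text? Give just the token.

Answer: ldf

Derivation:
Hunk 1: at line 7 remove [xmxom] add [rqk,psui] -> 10 lines: tckfw znq tgyp hnxhs ldf iow tud rqk psui kgrkd
Hunk 2: at line 4 remove [iow,tud,rqk] add [oya,cmsed] -> 9 lines: tckfw znq tgyp hnxhs ldf oya cmsed psui kgrkd
Hunk 3: at line 3 remove [hnxhs] add [ewz] -> 9 lines: tckfw znq tgyp ewz ldf oya cmsed psui kgrkd
Hunk 4: at line 7 remove [psui] add [okolx] -> 9 lines: tckfw znq tgyp ewz ldf oya cmsed okolx kgrkd
Final line 5: ldf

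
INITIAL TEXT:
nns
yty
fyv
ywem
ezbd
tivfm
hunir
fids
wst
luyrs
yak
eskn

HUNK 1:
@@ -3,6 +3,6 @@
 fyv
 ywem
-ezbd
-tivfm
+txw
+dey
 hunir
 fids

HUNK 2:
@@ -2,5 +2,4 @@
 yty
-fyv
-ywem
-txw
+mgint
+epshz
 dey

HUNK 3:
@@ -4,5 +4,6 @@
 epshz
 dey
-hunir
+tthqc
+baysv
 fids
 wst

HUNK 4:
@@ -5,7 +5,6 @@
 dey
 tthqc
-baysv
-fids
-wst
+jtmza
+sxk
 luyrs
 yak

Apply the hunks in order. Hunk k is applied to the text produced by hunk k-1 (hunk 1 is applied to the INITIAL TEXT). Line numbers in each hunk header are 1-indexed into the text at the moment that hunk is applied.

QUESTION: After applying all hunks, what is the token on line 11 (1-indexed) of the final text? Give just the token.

Answer: eskn

Derivation:
Hunk 1: at line 3 remove [ezbd,tivfm] add [txw,dey] -> 12 lines: nns yty fyv ywem txw dey hunir fids wst luyrs yak eskn
Hunk 2: at line 2 remove [fyv,ywem,txw] add [mgint,epshz] -> 11 lines: nns yty mgint epshz dey hunir fids wst luyrs yak eskn
Hunk 3: at line 4 remove [hunir] add [tthqc,baysv] -> 12 lines: nns yty mgint epshz dey tthqc baysv fids wst luyrs yak eskn
Hunk 4: at line 5 remove [baysv,fids,wst] add [jtmza,sxk] -> 11 lines: nns yty mgint epshz dey tthqc jtmza sxk luyrs yak eskn
Final line 11: eskn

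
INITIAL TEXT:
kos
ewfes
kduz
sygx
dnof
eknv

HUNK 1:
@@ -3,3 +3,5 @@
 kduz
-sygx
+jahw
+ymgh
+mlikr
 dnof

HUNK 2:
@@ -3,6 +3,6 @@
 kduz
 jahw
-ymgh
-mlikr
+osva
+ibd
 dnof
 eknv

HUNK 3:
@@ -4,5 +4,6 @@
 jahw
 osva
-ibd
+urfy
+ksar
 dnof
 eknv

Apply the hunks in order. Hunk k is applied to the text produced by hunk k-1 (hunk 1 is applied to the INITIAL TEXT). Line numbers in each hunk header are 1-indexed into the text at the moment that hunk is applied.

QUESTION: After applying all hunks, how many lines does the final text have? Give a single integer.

Hunk 1: at line 3 remove [sygx] add [jahw,ymgh,mlikr] -> 8 lines: kos ewfes kduz jahw ymgh mlikr dnof eknv
Hunk 2: at line 3 remove [ymgh,mlikr] add [osva,ibd] -> 8 lines: kos ewfes kduz jahw osva ibd dnof eknv
Hunk 3: at line 4 remove [ibd] add [urfy,ksar] -> 9 lines: kos ewfes kduz jahw osva urfy ksar dnof eknv
Final line count: 9

Answer: 9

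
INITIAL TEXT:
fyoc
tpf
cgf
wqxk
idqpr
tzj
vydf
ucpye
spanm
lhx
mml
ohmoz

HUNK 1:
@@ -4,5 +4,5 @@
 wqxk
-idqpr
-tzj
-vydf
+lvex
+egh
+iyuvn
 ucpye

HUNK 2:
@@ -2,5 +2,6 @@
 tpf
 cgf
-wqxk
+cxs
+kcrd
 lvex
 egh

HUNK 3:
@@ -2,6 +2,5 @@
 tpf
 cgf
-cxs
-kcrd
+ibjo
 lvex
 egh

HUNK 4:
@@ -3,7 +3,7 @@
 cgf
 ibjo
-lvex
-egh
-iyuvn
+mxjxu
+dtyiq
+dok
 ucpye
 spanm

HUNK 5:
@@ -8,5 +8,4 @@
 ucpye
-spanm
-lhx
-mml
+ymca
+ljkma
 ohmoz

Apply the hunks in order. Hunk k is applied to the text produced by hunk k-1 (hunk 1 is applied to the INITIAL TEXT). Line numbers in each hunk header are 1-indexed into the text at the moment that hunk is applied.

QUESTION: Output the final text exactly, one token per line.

Hunk 1: at line 4 remove [idqpr,tzj,vydf] add [lvex,egh,iyuvn] -> 12 lines: fyoc tpf cgf wqxk lvex egh iyuvn ucpye spanm lhx mml ohmoz
Hunk 2: at line 2 remove [wqxk] add [cxs,kcrd] -> 13 lines: fyoc tpf cgf cxs kcrd lvex egh iyuvn ucpye spanm lhx mml ohmoz
Hunk 3: at line 2 remove [cxs,kcrd] add [ibjo] -> 12 lines: fyoc tpf cgf ibjo lvex egh iyuvn ucpye spanm lhx mml ohmoz
Hunk 4: at line 3 remove [lvex,egh,iyuvn] add [mxjxu,dtyiq,dok] -> 12 lines: fyoc tpf cgf ibjo mxjxu dtyiq dok ucpye spanm lhx mml ohmoz
Hunk 5: at line 8 remove [spanm,lhx,mml] add [ymca,ljkma] -> 11 lines: fyoc tpf cgf ibjo mxjxu dtyiq dok ucpye ymca ljkma ohmoz

Answer: fyoc
tpf
cgf
ibjo
mxjxu
dtyiq
dok
ucpye
ymca
ljkma
ohmoz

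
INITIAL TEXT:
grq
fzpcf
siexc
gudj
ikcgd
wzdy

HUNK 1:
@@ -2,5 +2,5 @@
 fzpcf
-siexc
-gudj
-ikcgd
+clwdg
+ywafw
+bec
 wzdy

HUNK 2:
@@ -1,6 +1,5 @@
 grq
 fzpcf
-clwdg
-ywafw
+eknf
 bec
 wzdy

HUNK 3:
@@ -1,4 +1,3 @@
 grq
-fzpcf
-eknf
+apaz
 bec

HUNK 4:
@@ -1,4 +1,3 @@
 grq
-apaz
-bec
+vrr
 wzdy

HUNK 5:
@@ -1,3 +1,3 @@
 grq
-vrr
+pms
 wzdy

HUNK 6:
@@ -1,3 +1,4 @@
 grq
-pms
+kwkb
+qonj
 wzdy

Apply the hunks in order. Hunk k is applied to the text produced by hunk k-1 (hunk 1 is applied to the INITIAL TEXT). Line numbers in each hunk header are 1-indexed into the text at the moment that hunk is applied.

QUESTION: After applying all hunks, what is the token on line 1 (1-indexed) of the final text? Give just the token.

Answer: grq

Derivation:
Hunk 1: at line 2 remove [siexc,gudj,ikcgd] add [clwdg,ywafw,bec] -> 6 lines: grq fzpcf clwdg ywafw bec wzdy
Hunk 2: at line 1 remove [clwdg,ywafw] add [eknf] -> 5 lines: grq fzpcf eknf bec wzdy
Hunk 3: at line 1 remove [fzpcf,eknf] add [apaz] -> 4 lines: grq apaz bec wzdy
Hunk 4: at line 1 remove [apaz,bec] add [vrr] -> 3 lines: grq vrr wzdy
Hunk 5: at line 1 remove [vrr] add [pms] -> 3 lines: grq pms wzdy
Hunk 6: at line 1 remove [pms] add [kwkb,qonj] -> 4 lines: grq kwkb qonj wzdy
Final line 1: grq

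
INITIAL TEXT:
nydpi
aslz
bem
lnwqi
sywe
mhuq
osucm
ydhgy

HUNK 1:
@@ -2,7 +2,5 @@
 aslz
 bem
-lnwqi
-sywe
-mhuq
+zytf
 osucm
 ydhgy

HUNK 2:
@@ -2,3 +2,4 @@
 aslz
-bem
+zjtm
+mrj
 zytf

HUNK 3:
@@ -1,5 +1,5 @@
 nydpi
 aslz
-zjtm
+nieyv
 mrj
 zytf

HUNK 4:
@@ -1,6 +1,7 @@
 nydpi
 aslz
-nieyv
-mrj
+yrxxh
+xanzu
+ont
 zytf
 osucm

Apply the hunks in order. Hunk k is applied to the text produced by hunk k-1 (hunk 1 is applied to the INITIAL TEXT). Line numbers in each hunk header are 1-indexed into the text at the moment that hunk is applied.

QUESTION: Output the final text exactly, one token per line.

Answer: nydpi
aslz
yrxxh
xanzu
ont
zytf
osucm
ydhgy

Derivation:
Hunk 1: at line 2 remove [lnwqi,sywe,mhuq] add [zytf] -> 6 lines: nydpi aslz bem zytf osucm ydhgy
Hunk 2: at line 2 remove [bem] add [zjtm,mrj] -> 7 lines: nydpi aslz zjtm mrj zytf osucm ydhgy
Hunk 3: at line 1 remove [zjtm] add [nieyv] -> 7 lines: nydpi aslz nieyv mrj zytf osucm ydhgy
Hunk 4: at line 1 remove [nieyv,mrj] add [yrxxh,xanzu,ont] -> 8 lines: nydpi aslz yrxxh xanzu ont zytf osucm ydhgy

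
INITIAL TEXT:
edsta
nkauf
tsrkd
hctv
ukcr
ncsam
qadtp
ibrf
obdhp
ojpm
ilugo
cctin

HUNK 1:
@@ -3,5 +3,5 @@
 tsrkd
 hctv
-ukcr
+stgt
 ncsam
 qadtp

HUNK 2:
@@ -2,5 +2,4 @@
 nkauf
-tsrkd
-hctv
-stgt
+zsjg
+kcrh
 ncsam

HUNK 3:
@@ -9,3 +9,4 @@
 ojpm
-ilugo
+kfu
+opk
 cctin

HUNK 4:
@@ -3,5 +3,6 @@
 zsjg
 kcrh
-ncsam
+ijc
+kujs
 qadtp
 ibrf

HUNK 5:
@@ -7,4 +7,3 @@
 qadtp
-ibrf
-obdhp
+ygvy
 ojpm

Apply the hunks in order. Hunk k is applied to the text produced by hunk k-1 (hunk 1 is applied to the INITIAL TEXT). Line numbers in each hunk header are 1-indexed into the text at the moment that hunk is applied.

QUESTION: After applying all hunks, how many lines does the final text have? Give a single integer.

Hunk 1: at line 3 remove [ukcr] add [stgt] -> 12 lines: edsta nkauf tsrkd hctv stgt ncsam qadtp ibrf obdhp ojpm ilugo cctin
Hunk 2: at line 2 remove [tsrkd,hctv,stgt] add [zsjg,kcrh] -> 11 lines: edsta nkauf zsjg kcrh ncsam qadtp ibrf obdhp ojpm ilugo cctin
Hunk 3: at line 9 remove [ilugo] add [kfu,opk] -> 12 lines: edsta nkauf zsjg kcrh ncsam qadtp ibrf obdhp ojpm kfu opk cctin
Hunk 4: at line 3 remove [ncsam] add [ijc,kujs] -> 13 lines: edsta nkauf zsjg kcrh ijc kujs qadtp ibrf obdhp ojpm kfu opk cctin
Hunk 5: at line 7 remove [ibrf,obdhp] add [ygvy] -> 12 lines: edsta nkauf zsjg kcrh ijc kujs qadtp ygvy ojpm kfu opk cctin
Final line count: 12

Answer: 12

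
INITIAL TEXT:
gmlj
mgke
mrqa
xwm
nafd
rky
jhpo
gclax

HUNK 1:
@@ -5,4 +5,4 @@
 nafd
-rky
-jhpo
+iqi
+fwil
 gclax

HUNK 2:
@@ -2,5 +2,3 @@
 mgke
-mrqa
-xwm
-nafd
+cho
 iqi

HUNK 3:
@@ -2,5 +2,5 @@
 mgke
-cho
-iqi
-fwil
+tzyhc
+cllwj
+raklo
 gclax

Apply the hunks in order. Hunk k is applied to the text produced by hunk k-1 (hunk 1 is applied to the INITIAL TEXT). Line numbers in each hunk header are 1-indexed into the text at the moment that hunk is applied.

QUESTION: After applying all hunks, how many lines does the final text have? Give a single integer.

Answer: 6

Derivation:
Hunk 1: at line 5 remove [rky,jhpo] add [iqi,fwil] -> 8 lines: gmlj mgke mrqa xwm nafd iqi fwil gclax
Hunk 2: at line 2 remove [mrqa,xwm,nafd] add [cho] -> 6 lines: gmlj mgke cho iqi fwil gclax
Hunk 3: at line 2 remove [cho,iqi,fwil] add [tzyhc,cllwj,raklo] -> 6 lines: gmlj mgke tzyhc cllwj raklo gclax
Final line count: 6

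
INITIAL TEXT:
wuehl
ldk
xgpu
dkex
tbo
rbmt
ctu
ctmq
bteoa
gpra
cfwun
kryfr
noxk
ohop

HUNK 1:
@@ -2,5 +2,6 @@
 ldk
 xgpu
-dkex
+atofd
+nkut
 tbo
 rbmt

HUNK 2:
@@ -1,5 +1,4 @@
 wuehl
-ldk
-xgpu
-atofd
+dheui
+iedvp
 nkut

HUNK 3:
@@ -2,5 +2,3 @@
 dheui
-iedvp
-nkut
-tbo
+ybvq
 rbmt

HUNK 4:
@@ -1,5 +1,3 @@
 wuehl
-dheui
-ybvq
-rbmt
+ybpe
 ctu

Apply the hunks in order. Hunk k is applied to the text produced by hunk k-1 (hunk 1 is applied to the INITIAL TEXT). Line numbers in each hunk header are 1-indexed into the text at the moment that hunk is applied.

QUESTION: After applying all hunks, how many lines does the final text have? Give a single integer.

Answer: 10

Derivation:
Hunk 1: at line 2 remove [dkex] add [atofd,nkut] -> 15 lines: wuehl ldk xgpu atofd nkut tbo rbmt ctu ctmq bteoa gpra cfwun kryfr noxk ohop
Hunk 2: at line 1 remove [ldk,xgpu,atofd] add [dheui,iedvp] -> 14 lines: wuehl dheui iedvp nkut tbo rbmt ctu ctmq bteoa gpra cfwun kryfr noxk ohop
Hunk 3: at line 2 remove [iedvp,nkut,tbo] add [ybvq] -> 12 lines: wuehl dheui ybvq rbmt ctu ctmq bteoa gpra cfwun kryfr noxk ohop
Hunk 4: at line 1 remove [dheui,ybvq,rbmt] add [ybpe] -> 10 lines: wuehl ybpe ctu ctmq bteoa gpra cfwun kryfr noxk ohop
Final line count: 10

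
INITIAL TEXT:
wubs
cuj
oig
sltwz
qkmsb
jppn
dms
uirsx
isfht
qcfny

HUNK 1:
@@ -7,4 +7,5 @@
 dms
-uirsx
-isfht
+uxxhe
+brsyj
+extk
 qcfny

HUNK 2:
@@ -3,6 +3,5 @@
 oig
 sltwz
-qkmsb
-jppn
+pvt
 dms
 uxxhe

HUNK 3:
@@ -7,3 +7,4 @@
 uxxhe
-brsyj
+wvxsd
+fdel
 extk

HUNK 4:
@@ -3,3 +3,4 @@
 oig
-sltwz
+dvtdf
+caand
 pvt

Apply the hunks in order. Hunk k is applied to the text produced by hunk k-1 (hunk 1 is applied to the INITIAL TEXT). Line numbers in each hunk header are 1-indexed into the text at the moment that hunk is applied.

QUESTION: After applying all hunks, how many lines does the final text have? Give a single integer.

Answer: 12

Derivation:
Hunk 1: at line 7 remove [uirsx,isfht] add [uxxhe,brsyj,extk] -> 11 lines: wubs cuj oig sltwz qkmsb jppn dms uxxhe brsyj extk qcfny
Hunk 2: at line 3 remove [qkmsb,jppn] add [pvt] -> 10 lines: wubs cuj oig sltwz pvt dms uxxhe brsyj extk qcfny
Hunk 3: at line 7 remove [brsyj] add [wvxsd,fdel] -> 11 lines: wubs cuj oig sltwz pvt dms uxxhe wvxsd fdel extk qcfny
Hunk 4: at line 3 remove [sltwz] add [dvtdf,caand] -> 12 lines: wubs cuj oig dvtdf caand pvt dms uxxhe wvxsd fdel extk qcfny
Final line count: 12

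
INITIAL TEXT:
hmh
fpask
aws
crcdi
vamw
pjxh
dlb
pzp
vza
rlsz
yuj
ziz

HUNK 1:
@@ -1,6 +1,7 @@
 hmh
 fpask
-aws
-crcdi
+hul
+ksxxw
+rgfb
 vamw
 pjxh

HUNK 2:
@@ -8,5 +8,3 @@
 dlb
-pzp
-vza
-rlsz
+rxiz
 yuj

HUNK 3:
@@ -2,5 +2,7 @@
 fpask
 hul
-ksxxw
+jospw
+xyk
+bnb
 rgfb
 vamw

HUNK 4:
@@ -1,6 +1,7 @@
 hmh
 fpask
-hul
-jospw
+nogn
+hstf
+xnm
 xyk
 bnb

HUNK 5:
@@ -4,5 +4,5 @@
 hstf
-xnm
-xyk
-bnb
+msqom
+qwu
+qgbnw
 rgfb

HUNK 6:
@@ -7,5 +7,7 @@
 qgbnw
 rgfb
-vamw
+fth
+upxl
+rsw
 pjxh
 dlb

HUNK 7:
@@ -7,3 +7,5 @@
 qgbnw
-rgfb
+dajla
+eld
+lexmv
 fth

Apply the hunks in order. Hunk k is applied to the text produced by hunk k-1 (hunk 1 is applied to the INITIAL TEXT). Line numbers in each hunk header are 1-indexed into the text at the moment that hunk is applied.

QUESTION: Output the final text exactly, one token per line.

Answer: hmh
fpask
nogn
hstf
msqom
qwu
qgbnw
dajla
eld
lexmv
fth
upxl
rsw
pjxh
dlb
rxiz
yuj
ziz

Derivation:
Hunk 1: at line 1 remove [aws,crcdi] add [hul,ksxxw,rgfb] -> 13 lines: hmh fpask hul ksxxw rgfb vamw pjxh dlb pzp vza rlsz yuj ziz
Hunk 2: at line 8 remove [pzp,vza,rlsz] add [rxiz] -> 11 lines: hmh fpask hul ksxxw rgfb vamw pjxh dlb rxiz yuj ziz
Hunk 3: at line 2 remove [ksxxw] add [jospw,xyk,bnb] -> 13 lines: hmh fpask hul jospw xyk bnb rgfb vamw pjxh dlb rxiz yuj ziz
Hunk 4: at line 1 remove [hul,jospw] add [nogn,hstf,xnm] -> 14 lines: hmh fpask nogn hstf xnm xyk bnb rgfb vamw pjxh dlb rxiz yuj ziz
Hunk 5: at line 4 remove [xnm,xyk,bnb] add [msqom,qwu,qgbnw] -> 14 lines: hmh fpask nogn hstf msqom qwu qgbnw rgfb vamw pjxh dlb rxiz yuj ziz
Hunk 6: at line 7 remove [vamw] add [fth,upxl,rsw] -> 16 lines: hmh fpask nogn hstf msqom qwu qgbnw rgfb fth upxl rsw pjxh dlb rxiz yuj ziz
Hunk 7: at line 7 remove [rgfb] add [dajla,eld,lexmv] -> 18 lines: hmh fpask nogn hstf msqom qwu qgbnw dajla eld lexmv fth upxl rsw pjxh dlb rxiz yuj ziz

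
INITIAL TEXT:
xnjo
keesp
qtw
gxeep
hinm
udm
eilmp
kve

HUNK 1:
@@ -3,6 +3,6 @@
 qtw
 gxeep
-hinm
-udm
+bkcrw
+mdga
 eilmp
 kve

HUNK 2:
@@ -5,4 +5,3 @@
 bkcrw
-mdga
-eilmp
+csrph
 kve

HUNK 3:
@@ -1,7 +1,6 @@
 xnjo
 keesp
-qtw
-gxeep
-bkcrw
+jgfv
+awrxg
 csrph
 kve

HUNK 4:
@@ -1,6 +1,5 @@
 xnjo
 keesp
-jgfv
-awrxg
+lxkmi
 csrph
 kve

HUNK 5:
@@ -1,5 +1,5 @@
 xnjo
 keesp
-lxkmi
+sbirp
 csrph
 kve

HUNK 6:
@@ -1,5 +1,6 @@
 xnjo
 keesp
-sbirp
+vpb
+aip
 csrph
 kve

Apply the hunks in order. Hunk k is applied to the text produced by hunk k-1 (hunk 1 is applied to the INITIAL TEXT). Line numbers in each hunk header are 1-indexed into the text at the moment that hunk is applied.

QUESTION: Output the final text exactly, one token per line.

Hunk 1: at line 3 remove [hinm,udm] add [bkcrw,mdga] -> 8 lines: xnjo keesp qtw gxeep bkcrw mdga eilmp kve
Hunk 2: at line 5 remove [mdga,eilmp] add [csrph] -> 7 lines: xnjo keesp qtw gxeep bkcrw csrph kve
Hunk 3: at line 1 remove [qtw,gxeep,bkcrw] add [jgfv,awrxg] -> 6 lines: xnjo keesp jgfv awrxg csrph kve
Hunk 4: at line 1 remove [jgfv,awrxg] add [lxkmi] -> 5 lines: xnjo keesp lxkmi csrph kve
Hunk 5: at line 1 remove [lxkmi] add [sbirp] -> 5 lines: xnjo keesp sbirp csrph kve
Hunk 6: at line 1 remove [sbirp] add [vpb,aip] -> 6 lines: xnjo keesp vpb aip csrph kve

Answer: xnjo
keesp
vpb
aip
csrph
kve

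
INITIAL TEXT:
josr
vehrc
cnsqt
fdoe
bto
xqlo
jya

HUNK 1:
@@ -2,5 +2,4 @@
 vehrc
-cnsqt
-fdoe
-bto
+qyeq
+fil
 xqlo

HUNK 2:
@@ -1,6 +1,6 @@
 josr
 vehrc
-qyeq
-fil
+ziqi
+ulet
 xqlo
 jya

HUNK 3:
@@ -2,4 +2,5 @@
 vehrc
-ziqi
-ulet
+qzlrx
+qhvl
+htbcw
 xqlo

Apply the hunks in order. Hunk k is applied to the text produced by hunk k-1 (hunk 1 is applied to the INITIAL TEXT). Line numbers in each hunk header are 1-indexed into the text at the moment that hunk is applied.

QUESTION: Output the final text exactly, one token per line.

Answer: josr
vehrc
qzlrx
qhvl
htbcw
xqlo
jya

Derivation:
Hunk 1: at line 2 remove [cnsqt,fdoe,bto] add [qyeq,fil] -> 6 lines: josr vehrc qyeq fil xqlo jya
Hunk 2: at line 1 remove [qyeq,fil] add [ziqi,ulet] -> 6 lines: josr vehrc ziqi ulet xqlo jya
Hunk 3: at line 2 remove [ziqi,ulet] add [qzlrx,qhvl,htbcw] -> 7 lines: josr vehrc qzlrx qhvl htbcw xqlo jya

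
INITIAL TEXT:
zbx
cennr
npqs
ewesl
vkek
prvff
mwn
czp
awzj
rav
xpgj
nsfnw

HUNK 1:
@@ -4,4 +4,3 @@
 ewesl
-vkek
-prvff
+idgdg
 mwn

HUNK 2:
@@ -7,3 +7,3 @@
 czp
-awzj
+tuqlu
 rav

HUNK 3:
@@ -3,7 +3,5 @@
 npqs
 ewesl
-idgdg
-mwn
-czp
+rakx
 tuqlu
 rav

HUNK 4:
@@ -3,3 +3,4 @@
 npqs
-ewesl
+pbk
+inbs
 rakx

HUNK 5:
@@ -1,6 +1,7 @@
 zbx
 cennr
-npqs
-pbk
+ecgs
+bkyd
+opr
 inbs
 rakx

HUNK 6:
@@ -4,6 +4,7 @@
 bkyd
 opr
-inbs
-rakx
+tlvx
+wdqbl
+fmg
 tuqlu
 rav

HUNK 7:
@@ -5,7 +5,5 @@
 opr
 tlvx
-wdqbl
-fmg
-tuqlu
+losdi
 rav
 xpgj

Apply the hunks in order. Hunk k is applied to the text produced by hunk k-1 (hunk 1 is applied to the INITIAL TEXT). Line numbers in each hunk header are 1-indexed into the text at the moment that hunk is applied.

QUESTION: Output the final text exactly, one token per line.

Hunk 1: at line 4 remove [vkek,prvff] add [idgdg] -> 11 lines: zbx cennr npqs ewesl idgdg mwn czp awzj rav xpgj nsfnw
Hunk 2: at line 7 remove [awzj] add [tuqlu] -> 11 lines: zbx cennr npqs ewesl idgdg mwn czp tuqlu rav xpgj nsfnw
Hunk 3: at line 3 remove [idgdg,mwn,czp] add [rakx] -> 9 lines: zbx cennr npqs ewesl rakx tuqlu rav xpgj nsfnw
Hunk 4: at line 3 remove [ewesl] add [pbk,inbs] -> 10 lines: zbx cennr npqs pbk inbs rakx tuqlu rav xpgj nsfnw
Hunk 5: at line 1 remove [npqs,pbk] add [ecgs,bkyd,opr] -> 11 lines: zbx cennr ecgs bkyd opr inbs rakx tuqlu rav xpgj nsfnw
Hunk 6: at line 4 remove [inbs,rakx] add [tlvx,wdqbl,fmg] -> 12 lines: zbx cennr ecgs bkyd opr tlvx wdqbl fmg tuqlu rav xpgj nsfnw
Hunk 7: at line 5 remove [wdqbl,fmg,tuqlu] add [losdi] -> 10 lines: zbx cennr ecgs bkyd opr tlvx losdi rav xpgj nsfnw

Answer: zbx
cennr
ecgs
bkyd
opr
tlvx
losdi
rav
xpgj
nsfnw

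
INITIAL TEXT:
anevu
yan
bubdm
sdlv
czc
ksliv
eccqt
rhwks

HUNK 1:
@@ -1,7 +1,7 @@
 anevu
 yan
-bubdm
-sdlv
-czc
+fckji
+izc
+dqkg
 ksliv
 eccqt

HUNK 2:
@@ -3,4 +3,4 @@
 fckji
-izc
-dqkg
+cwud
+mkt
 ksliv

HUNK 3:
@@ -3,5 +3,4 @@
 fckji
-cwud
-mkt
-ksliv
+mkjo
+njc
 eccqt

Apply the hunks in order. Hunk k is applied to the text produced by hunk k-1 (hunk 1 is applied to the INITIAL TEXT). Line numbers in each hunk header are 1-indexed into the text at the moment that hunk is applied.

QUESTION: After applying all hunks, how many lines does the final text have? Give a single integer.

Answer: 7

Derivation:
Hunk 1: at line 1 remove [bubdm,sdlv,czc] add [fckji,izc,dqkg] -> 8 lines: anevu yan fckji izc dqkg ksliv eccqt rhwks
Hunk 2: at line 3 remove [izc,dqkg] add [cwud,mkt] -> 8 lines: anevu yan fckji cwud mkt ksliv eccqt rhwks
Hunk 3: at line 3 remove [cwud,mkt,ksliv] add [mkjo,njc] -> 7 lines: anevu yan fckji mkjo njc eccqt rhwks
Final line count: 7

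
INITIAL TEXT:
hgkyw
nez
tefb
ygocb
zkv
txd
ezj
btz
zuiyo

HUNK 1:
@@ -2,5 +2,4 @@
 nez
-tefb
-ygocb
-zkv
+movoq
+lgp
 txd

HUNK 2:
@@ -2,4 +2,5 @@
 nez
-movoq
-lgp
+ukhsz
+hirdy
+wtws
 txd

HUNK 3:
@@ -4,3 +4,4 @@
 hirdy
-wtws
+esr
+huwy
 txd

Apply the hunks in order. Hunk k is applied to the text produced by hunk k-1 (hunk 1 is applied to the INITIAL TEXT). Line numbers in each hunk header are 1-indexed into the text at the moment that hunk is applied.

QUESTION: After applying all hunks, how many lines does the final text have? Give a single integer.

Hunk 1: at line 2 remove [tefb,ygocb,zkv] add [movoq,lgp] -> 8 lines: hgkyw nez movoq lgp txd ezj btz zuiyo
Hunk 2: at line 2 remove [movoq,lgp] add [ukhsz,hirdy,wtws] -> 9 lines: hgkyw nez ukhsz hirdy wtws txd ezj btz zuiyo
Hunk 3: at line 4 remove [wtws] add [esr,huwy] -> 10 lines: hgkyw nez ukhsz hirdy esr huwy txd ezj btz zuiyo
Final line count: 10

Answer: 10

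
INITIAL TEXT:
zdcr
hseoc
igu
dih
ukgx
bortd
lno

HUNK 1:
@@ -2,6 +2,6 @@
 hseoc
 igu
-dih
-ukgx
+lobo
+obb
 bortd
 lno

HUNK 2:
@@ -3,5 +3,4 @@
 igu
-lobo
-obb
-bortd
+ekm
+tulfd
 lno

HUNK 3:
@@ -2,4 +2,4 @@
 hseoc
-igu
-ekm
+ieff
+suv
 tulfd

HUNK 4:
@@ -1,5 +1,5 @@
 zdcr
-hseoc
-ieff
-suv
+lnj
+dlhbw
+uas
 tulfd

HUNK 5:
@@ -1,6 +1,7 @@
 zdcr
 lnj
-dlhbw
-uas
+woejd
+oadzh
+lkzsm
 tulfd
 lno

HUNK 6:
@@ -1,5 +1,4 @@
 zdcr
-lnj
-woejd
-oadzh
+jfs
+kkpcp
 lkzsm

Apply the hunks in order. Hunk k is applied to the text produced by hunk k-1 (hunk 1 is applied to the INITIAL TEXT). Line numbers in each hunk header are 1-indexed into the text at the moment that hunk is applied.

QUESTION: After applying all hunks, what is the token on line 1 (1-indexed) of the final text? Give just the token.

Hunk 1: at line 2 remove [dih,ukgx] add [lobo,obb] -> 7 lines: zdcr hseoc igu lobo obb bortd lno
Hunk 2: at line 3 remove [lobo,obb,bortd] add [ekm,tulfd] -> 6 lines: zdcr hseoc igu ekm tulfd lno
Hunk 3: at line 2 remove [igu,ekm] add [ieff,suv] -> 6 lines: zdcr hseoc ieff suv tulfd lno
Hunk 4: at line 1 remove [hseoc,ieff,suv] add [lnj,dlhbw,uas] -> 6 lines: zdcr lnj dlhbw uas tulfd lno
Hunk 5: at line 1 remove [dlhbw,uas] add [woejd,oadzh,lkzsm] -> 7 lines: zdcr lnj woejd oadzh lkzsm tulfd lno
Hunk 6: at line 1 remove [lnj,woejd,oadzh] add [jfs,kkpcp] -> 6 lines: zdcr jfs kkpcp lkzsm tulfd lno
Final line 1: zdcr

Answer: zdcr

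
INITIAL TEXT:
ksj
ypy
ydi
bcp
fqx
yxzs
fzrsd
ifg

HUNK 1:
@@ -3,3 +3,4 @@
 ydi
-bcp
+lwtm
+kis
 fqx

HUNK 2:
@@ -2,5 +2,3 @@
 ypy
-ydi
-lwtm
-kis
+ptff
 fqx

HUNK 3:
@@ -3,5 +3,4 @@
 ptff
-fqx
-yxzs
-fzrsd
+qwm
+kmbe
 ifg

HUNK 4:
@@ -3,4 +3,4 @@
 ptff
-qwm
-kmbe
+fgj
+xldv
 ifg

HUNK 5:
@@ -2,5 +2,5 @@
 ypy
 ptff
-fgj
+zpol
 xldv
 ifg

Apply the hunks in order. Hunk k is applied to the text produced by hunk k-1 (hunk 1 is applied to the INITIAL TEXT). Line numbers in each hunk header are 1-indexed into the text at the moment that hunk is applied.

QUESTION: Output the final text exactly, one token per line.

Answer: ksj
ypy
ptff
zpol
xldv
ifg

Derivation:
Hunk 1: at line 3 remove [bcp] add [lwtm,kis] -> 9 lines: ksj ypy ydi lwtm kis fqx yxzs fzrsd ifg
Hunk 2: at line 2 remove [ydi,lwtm,kis] add [ptff] -> 7 lines: ksj ypy ptff fqx yxzs fzrsd ifg
Hunk 3: at line 3 remove [fqx,yxzs,fzrsd] add [qwm,kmbe] -> 6 lines: ksj ypy ptff qwm kmbe ifg
Hunk 4: at line 3 remove [qwm,kmbe] add [fgj,xldv] -> 6 lines: ksj ypy ptff fgj xldv ifg
Hunk 5: at line 2 remove [fgj] add [zpol] -> 6 lines: ksj ypy ptff zpol xldv ifg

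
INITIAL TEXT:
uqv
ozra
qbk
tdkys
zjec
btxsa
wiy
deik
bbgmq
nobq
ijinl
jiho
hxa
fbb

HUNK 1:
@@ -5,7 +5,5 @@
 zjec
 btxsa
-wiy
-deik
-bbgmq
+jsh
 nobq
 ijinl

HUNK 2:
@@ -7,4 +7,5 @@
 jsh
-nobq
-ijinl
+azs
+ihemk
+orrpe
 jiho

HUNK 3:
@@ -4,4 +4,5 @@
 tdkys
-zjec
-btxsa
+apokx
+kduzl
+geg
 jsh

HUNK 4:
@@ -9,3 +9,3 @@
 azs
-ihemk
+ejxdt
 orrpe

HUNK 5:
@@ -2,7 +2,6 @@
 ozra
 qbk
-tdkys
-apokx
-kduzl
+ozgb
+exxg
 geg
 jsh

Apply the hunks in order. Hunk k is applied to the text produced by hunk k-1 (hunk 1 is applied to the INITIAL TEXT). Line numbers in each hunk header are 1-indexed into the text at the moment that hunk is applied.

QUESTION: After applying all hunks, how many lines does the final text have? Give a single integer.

Answer: 13

Derivation:
Hunk 1: at line 5 remove [wiy,deik,bbgmq] add [jsh] -> 12 lines: uqv ozra qbk tdkys zjec btxsa jsh nobq ijinl jiho hxa fbb
Hunk 2: at line 7 remove [nobq,ijinl] add [azs,ihemk,orrpe] -> 13 lines: uqv ozra qbk tdkys zjec btxsa jsh azs ihemk orrpe jiho hxa fbb
Hunk 3: at line 4 remove [zjec,btxsa] add [apokx,kduzl,geg] -> 14 lines: uqv ozra qbk tdkys apokx kduzl geg jsh azs ihemk orrpe jiho hxa fbb
Hunk 4: at line 9 remove [ihemk] add [ejxdt] -> 14 lines: uqv ozra qbk tdkys apokx kduzl geg jsh azs ejxdt orrpe jiho hxa fbb
Hunk 5: at line 2 remove [tdkys,apokx,kduzl] add [ozgb,exxg] -> 13 lines: uqv ozra qbk ozgb exxg geg jsh azs ejxdt orrpe jiho hxa fbb
Final line count: 13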